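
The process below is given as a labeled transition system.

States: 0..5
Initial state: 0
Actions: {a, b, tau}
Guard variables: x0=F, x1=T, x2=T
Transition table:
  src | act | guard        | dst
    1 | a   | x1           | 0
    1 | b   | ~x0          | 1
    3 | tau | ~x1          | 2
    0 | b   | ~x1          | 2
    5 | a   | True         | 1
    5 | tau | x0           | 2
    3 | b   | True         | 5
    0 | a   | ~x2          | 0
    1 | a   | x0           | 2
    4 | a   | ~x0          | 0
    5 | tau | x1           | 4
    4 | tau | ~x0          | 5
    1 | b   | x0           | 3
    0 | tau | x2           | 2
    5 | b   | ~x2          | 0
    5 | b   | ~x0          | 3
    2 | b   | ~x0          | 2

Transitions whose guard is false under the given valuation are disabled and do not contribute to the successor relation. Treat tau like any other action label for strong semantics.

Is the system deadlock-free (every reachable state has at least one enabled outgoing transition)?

R = {0,2}
  0: tau→2  [1 out]
  2: b→2  [1 out]

Answer: DEADLOCK-FREE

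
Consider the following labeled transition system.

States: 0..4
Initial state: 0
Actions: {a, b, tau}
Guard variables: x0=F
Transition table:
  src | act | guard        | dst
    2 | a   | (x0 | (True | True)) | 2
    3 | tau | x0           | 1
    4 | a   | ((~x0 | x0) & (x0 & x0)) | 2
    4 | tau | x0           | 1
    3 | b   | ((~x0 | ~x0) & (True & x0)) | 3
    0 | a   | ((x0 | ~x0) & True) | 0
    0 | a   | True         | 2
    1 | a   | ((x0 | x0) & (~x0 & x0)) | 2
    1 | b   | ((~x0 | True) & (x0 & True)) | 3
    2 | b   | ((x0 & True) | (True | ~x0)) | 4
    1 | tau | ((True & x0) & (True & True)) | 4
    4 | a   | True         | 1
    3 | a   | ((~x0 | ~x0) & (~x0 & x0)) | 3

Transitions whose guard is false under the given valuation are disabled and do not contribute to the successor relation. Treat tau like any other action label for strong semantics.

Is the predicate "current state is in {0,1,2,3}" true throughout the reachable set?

Safe = {0,1,2,3}
R = {0,1,2,4}
  0: safe
  1: safe
  2: safe
  4: ✗ unsafe
counterexample path to 4: a·b

Answer: INVARIANT VIOLATED at state 4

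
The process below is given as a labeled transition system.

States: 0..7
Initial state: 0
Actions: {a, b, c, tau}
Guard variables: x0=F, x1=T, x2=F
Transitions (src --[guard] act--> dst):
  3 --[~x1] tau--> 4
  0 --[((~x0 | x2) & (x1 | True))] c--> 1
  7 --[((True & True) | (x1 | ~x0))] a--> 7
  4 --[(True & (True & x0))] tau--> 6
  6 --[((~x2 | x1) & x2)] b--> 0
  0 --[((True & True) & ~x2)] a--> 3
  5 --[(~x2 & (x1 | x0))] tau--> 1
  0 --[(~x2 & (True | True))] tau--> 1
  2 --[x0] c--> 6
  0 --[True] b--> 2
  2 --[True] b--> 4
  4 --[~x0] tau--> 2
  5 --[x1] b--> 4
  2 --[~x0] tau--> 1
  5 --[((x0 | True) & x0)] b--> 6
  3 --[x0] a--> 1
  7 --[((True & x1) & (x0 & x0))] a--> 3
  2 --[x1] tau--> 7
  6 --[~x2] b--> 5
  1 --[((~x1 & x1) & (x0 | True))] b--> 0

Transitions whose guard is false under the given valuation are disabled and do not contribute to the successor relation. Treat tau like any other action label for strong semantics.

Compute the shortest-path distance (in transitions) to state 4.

Breadth-first toward 4:
  Layer 0: {0}
  Layer 1: {1,2,3}
  Layer 2: {4,7}
4 enters at depth 2; path b·b

Answer: 2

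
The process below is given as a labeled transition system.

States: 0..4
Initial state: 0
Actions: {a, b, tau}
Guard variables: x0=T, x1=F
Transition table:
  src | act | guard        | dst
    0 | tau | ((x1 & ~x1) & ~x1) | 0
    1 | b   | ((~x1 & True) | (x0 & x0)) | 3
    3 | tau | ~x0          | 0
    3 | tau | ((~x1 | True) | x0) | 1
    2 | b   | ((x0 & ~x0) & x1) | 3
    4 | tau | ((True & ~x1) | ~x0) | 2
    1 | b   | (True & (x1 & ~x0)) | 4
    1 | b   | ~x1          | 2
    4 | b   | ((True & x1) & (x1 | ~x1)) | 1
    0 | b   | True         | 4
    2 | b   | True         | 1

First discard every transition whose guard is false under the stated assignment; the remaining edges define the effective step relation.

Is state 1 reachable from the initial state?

Answer: REACHABLE

Analysis:
Guard filter leaves 6 enabled edge(s).
L0 = {0}
L1 = {4}  total {0,4}
L2 = {2}  total {0,2,4}
L3 = {1}  total {0,1,2,4}
L4 = {3}  total {0,1,2,3,4}
Reach set: {0,1,2,3,4}
Path to 1: b·tau·b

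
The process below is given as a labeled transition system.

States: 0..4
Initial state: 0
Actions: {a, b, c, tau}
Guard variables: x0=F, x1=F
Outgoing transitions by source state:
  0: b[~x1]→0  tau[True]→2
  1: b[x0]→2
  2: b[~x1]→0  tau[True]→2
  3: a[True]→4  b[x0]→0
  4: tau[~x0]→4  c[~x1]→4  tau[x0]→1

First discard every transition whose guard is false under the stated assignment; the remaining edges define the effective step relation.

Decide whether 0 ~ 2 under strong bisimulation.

Answer: BISIMILAR

Analysis:
Bisimulation quotient by refinement:
  π0 = {{0,1,2,3,4}}
  π1 = {{0,2},{1},{3},{4}}
Fixed point at round 2; 4 class(es).
0∈{0,2}, 2∈{0,2}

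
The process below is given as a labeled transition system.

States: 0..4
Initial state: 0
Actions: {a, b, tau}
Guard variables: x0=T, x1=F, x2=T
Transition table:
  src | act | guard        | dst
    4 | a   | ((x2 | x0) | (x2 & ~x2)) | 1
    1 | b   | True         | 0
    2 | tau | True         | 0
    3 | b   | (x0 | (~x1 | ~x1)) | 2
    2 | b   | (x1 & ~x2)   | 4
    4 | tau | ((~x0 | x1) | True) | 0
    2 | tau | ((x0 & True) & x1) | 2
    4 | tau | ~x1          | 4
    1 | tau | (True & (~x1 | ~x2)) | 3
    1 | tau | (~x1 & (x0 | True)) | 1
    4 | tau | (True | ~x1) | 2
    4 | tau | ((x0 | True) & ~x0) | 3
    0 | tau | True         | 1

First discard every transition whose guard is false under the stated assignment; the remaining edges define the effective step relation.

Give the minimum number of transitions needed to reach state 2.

Breadth-first toward 2:
  L0 = {0}
  L1 = {1}
  L2 = {3}
  L3 = {2}
first hit 2 at d=3 via tau·tau·b

Answer: 3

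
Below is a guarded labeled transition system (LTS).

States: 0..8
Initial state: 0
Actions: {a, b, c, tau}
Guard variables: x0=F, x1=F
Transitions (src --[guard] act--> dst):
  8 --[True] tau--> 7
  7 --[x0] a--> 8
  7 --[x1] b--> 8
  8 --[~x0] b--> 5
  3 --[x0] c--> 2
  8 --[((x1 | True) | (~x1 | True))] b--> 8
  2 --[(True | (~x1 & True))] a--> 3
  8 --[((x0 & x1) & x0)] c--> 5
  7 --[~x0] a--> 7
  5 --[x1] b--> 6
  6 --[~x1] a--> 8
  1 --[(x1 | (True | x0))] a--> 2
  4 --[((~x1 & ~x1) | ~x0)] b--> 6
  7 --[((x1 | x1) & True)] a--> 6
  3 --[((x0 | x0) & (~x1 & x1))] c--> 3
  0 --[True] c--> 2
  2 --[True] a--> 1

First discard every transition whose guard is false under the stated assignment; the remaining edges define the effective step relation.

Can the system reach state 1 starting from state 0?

After dropping false guards: 10 live edges.
L0 = {0}
L1 = {2}  total {0,2}
L2 = {1,3}  total {0,1,2,3}
Reach set: {0,1,2,3}
Path to 1: c·a

Answer: REACHABLE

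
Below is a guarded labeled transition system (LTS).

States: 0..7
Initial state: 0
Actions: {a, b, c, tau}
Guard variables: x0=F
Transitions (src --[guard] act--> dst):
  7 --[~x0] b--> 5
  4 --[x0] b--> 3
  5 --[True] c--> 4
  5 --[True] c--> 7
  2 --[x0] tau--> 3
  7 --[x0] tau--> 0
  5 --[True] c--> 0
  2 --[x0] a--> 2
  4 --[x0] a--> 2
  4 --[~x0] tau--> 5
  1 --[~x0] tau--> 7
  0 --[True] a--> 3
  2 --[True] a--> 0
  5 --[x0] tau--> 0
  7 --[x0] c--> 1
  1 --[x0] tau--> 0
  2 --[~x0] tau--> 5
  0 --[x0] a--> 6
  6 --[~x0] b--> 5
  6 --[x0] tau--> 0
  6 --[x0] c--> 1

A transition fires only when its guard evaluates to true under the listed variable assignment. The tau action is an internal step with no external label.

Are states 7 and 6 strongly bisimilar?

Bisimulation quotient by refinement:
  P[0] = {{0,1,2,3,4,5,6,7}}
  P[1] = {{0},{1,4},{2},{3},{5},{6,7}}
  P[2] = {{0},{1},{2},{3},{4},{5},{6,7}}
Fixed point at round 3; 7 class(es).
class of 7: {6,7}; class of 6: {6,7}

Answer: BISIMILAR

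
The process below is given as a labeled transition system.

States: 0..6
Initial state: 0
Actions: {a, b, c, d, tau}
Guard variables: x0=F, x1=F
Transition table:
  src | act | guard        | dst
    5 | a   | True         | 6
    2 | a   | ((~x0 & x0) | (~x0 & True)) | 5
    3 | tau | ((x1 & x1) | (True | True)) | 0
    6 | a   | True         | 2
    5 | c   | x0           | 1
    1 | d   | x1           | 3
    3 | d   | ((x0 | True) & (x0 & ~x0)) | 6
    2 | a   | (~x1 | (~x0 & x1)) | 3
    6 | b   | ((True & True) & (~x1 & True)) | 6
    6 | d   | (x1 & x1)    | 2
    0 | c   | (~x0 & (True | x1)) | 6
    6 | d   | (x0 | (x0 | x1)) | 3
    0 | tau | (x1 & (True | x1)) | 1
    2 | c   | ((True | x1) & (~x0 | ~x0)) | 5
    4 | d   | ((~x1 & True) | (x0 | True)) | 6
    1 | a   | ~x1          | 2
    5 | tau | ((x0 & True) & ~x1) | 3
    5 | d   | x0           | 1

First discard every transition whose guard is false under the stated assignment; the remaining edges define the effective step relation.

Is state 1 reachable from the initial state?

After dropping false guards: 10 live edges.
depth 0: {0}
depth 1: {6}  total {0,6}
depth 2: {2}  total {0,2,6}
depth 3: {3,5}  total {0,2,3,5,6}
Reachable = {0,2,3,5,6}

Answer: UNREACHABLE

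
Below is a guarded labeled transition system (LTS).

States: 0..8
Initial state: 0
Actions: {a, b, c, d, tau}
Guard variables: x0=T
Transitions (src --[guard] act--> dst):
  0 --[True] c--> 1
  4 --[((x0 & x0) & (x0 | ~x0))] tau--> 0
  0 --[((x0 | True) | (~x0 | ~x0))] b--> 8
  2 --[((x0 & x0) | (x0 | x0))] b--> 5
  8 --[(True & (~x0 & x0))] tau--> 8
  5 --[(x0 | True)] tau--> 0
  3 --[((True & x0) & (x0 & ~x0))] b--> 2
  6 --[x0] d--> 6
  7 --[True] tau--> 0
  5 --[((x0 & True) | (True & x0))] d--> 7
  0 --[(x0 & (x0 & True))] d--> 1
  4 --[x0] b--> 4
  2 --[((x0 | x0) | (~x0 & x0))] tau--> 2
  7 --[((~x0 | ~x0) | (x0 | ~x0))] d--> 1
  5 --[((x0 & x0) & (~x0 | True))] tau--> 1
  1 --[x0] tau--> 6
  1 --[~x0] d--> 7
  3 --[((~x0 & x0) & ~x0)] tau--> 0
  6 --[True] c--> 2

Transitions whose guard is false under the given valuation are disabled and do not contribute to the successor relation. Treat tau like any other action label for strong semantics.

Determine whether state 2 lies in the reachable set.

15 transition(s) survive guard evaluation.
L0 = {0}
L1 = {1,8}  cumulative {0,1,8}
L2 = {6}  cumulative {0,1,6,8}
L3 = {2}  cumulative {0,1,2,6,8}
L4 = {5}  cumulative {0,1,2,5,6,8}
L5 = {7}  cumulative {0,1,2,5,6,7,8}
Reachable = {0,1,2,5,6,7,8}
witness 2: c·tau·c

Answer: REACHABLE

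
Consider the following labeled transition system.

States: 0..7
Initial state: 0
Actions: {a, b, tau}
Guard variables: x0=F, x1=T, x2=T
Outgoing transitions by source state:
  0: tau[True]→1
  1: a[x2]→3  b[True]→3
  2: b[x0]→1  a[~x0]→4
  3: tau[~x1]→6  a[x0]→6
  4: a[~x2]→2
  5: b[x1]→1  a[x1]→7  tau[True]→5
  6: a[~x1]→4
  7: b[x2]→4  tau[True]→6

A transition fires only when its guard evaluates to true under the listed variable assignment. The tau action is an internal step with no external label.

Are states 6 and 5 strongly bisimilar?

Bisimulation quotient by refinement:
  π0 = {{0,1,2,3,4,5,6,7}}
  π1 = {{0},{1},{2},{3,4,6},{5},{7}}
stable after 2 split(s): 6 block(s)
class of 6: {3,4,6}; class of 5: {5}

Answer: NOT BISIMILAR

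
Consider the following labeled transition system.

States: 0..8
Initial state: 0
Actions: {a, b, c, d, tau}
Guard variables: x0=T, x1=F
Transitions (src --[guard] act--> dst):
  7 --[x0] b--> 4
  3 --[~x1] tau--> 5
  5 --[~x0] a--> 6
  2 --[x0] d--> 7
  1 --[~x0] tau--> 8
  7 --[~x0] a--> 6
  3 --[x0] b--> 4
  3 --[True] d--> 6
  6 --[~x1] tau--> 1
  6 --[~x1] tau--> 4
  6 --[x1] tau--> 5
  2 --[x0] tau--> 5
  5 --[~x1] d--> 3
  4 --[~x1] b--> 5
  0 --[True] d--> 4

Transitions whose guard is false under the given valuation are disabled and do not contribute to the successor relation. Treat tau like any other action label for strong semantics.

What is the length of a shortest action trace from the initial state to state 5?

Breadth-first toward 5:
  L0 = {0}
  L1 = {4}
  L2 = {5}
5 enters at depth 2; path d·b

Answer: 2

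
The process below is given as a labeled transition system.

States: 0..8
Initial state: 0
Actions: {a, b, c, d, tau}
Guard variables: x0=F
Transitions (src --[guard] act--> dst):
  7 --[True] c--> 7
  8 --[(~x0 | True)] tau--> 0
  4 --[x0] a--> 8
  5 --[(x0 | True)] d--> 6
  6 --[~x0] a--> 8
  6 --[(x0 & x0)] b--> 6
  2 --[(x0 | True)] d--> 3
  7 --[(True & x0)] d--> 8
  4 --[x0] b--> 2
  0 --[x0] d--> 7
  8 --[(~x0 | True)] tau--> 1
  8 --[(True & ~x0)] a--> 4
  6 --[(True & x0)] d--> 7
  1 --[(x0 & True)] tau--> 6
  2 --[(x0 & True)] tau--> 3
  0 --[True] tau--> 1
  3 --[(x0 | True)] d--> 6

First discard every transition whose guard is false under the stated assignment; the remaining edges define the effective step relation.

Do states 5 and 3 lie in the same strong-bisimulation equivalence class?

Answer: BISIMILAR

Working:
Bisimulation quotient by refinement:
  round 0: {{0,1,2,3,4,5,6,7,8}}
  round 1: {{0},{1,4},{2,3,5},{6},{7},{8}}
  round 2: {{0},{1,4},{2},{3,5},{6},{7},{8}}
stable after 3 split(s): 7 block(s)
[5]={3,5}  [3]={3,5}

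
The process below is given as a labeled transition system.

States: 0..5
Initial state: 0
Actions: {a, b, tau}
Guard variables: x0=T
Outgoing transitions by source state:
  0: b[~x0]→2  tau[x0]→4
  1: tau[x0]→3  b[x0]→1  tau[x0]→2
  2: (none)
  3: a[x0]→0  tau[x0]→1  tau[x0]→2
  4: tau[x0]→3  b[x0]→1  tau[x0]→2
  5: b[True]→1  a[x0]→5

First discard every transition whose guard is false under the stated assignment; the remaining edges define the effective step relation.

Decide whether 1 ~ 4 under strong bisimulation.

Compute ~ classes (split until stable):
  round 0: {{0,1,2,3,4,5}}
  round 1: {{0},{1,4},{2},{3},{5}}
Fixed point at round 2; 5 class(es).
1∈{1,4}, 4∈{1,4}

Answer: BISIMILAR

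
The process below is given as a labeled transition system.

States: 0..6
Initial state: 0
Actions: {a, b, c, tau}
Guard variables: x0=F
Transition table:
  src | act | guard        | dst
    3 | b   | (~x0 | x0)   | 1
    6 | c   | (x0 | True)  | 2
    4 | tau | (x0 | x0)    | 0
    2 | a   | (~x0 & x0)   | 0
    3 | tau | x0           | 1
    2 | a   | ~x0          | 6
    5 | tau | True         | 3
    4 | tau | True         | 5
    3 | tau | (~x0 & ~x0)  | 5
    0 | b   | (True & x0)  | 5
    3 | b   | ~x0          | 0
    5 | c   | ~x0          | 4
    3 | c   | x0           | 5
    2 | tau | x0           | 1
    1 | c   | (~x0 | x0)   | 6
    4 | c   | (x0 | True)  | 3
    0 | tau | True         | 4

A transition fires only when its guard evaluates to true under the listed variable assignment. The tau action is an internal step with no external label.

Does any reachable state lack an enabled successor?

Answer: DEADLOCK-FREE

Working:
Reachable = {0,1,2,3,4,5,6}
  0: tau→4  [1 exit(s)]
  1: c→6  [1 exit(s)]
  2: a→6  [1 exit(s)]
  3: b→0  b→1  tau→5  [3 exit(s)]
  4: c→3  tau→5  [2 exit(s)]
  5: c→4  tau→3  [2 exit(s)]
  6: c→2  [1 exit(s)]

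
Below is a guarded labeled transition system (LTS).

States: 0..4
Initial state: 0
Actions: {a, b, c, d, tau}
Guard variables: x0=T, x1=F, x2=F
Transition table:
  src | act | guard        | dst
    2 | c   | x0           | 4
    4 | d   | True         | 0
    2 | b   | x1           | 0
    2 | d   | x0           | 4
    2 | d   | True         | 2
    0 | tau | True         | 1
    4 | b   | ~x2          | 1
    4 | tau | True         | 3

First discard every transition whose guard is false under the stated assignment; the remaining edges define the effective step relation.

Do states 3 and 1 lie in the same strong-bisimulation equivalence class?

Compute ~ classes (split until stable):
  π0 = {{0,1,2,3,4}}
  π1 = {{0},{1,3},{2},{4}}
4 equivalence class(es) (converged in 2)
class of 3: {1,3}; class of 1: {1,3}

Answer: BISIMILAR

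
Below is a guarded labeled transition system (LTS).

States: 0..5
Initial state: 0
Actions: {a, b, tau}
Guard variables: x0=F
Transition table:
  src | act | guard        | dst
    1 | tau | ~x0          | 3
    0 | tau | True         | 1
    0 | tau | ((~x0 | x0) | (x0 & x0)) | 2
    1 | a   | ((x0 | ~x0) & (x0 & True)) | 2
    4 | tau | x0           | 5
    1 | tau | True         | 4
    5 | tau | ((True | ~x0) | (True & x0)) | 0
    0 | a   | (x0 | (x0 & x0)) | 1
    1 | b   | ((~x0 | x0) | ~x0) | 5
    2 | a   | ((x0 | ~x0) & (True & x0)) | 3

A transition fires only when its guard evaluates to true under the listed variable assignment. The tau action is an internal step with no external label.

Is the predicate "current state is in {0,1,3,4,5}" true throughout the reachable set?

Answer: INVARIANT VIOLATED at state 2

Analysis:
Safe = {0,1,3,4,5}
Reachable = {0,1,2,3,4,5}
  0: ✓
  1: ✓
  2: ✗ unsafe
  3: ✓
  4: ✓
  5: ✓
reach 2 via tau — violates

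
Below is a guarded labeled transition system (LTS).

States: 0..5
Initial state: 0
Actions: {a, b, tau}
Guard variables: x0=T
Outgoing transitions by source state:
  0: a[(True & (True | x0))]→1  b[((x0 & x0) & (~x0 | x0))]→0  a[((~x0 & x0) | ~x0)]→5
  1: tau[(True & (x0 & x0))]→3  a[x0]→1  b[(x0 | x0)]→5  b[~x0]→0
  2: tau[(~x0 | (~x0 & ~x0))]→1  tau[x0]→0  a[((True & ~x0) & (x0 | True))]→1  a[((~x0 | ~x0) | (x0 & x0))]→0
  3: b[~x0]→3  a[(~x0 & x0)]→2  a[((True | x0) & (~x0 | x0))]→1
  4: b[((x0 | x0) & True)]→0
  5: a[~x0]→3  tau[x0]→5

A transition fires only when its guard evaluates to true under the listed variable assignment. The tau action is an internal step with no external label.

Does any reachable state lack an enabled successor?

Reachable = {0,1,3,5}
  0: a→1  b→0  [2 exit(s)]
  1: a→1  b→5  tau→3  [3 exit(s)]
  3: a→1  [1 exit(s)]
  5: tau→5  [1 exit(s)]

Answer: DEADLOCK-FREE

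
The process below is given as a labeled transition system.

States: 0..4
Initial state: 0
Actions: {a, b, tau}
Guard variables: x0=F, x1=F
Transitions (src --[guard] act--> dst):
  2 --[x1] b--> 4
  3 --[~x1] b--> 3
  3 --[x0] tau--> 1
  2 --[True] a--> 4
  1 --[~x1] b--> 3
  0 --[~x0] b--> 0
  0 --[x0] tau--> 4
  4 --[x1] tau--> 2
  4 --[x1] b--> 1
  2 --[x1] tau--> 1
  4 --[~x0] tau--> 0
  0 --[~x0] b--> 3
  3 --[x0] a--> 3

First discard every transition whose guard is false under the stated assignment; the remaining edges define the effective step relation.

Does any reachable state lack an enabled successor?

Reachable = {0,3}
  0: b→0  b→3  [2 out]
  3: b→3  [1 out]

Answer: DEADLOCK-FREE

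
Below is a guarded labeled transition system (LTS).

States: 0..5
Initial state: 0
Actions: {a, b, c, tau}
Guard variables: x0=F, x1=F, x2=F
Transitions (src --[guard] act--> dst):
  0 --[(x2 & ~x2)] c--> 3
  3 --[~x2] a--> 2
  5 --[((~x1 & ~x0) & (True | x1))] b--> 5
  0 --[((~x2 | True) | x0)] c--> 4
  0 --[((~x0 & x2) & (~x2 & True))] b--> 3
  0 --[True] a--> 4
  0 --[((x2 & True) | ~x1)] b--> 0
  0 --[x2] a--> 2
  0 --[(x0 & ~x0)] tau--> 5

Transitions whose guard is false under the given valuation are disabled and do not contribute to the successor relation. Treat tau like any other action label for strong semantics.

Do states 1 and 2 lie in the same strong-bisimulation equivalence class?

Answer: BISIMILAR

Analysis:
Compute ~ classes (split until stable):
  π0 = {{0,1,2,3,4,5}}
  π1 = {{0},{1,2,4},{3},{5}}
stable after 2 split(s): 4 block(s)
class of 1: {1,2,4}; class of 2: {1,2,4}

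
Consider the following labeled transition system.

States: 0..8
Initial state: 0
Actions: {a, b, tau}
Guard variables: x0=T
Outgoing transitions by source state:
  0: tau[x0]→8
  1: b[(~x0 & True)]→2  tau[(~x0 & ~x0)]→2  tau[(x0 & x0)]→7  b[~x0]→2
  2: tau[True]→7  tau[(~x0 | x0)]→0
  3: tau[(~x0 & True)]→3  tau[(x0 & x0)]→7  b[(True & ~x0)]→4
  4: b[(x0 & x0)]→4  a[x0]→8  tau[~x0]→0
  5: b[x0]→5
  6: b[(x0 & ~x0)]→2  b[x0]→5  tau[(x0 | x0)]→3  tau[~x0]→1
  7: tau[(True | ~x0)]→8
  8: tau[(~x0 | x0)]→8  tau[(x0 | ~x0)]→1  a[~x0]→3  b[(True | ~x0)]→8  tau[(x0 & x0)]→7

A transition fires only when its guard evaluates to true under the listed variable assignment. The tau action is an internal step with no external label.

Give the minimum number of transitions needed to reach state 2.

Breadth-first toward 2:
  Layer 0: {0}
  Layer 1: {8}
  Layer 2: {1,7}
2 never appears.

Answer: UNREACHABLE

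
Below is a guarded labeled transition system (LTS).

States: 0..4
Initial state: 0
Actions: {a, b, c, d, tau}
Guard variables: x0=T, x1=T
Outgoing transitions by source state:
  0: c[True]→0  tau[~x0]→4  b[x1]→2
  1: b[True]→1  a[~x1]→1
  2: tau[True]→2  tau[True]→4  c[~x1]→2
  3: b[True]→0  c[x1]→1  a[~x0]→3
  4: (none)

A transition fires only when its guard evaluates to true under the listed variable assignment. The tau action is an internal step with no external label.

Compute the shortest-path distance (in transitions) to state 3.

Answer: UNREACHABLE

Trace:
Layered search for 3:
  depth 0: {0}
  depth 1: {2}
  depth 2: {4}
3 never appears.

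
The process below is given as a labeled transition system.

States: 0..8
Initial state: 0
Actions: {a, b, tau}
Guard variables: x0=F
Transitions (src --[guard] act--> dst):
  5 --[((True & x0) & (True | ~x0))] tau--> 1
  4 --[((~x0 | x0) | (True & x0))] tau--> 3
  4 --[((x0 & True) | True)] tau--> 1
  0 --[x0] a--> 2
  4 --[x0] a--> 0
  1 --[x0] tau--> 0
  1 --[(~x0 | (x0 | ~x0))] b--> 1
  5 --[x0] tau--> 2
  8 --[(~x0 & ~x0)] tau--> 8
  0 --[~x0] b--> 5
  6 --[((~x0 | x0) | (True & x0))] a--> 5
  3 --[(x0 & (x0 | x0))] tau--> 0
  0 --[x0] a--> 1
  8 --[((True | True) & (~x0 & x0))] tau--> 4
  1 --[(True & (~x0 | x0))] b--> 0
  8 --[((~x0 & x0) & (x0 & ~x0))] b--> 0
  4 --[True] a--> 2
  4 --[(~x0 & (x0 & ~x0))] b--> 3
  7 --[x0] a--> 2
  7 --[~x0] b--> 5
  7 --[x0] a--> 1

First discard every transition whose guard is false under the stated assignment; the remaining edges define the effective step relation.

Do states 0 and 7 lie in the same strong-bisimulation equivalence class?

Refine partition for ~:
  π0 = {{0,1,2,3,4,5,6,7,8}}
  π1 = {{0,1,7},{2,3,5},{4},{6},{8}}
  π2 = {{0,7},{1},{2,3,5},{4},{6},{8}}
Fixed point at round 3; 6 class(es).
[0]={0,7}  [7]={0,7}

Answer: BISIMILAR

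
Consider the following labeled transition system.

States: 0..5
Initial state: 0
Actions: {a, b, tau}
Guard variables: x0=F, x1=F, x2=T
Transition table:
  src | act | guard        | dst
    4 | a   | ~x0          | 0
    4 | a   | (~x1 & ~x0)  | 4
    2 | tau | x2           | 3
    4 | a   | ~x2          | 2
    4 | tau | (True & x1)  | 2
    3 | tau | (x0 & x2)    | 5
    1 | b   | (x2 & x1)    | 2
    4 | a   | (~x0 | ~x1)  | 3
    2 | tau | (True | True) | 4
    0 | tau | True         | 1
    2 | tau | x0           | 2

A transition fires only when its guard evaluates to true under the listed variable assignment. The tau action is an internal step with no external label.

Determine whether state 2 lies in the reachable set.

Guard filter leaves 6 enabled edge(s).
depth 0: {0}
depth 1: {1}  now seen {0,1}
Reachable = {0,1}

Answer: UNREACHABLE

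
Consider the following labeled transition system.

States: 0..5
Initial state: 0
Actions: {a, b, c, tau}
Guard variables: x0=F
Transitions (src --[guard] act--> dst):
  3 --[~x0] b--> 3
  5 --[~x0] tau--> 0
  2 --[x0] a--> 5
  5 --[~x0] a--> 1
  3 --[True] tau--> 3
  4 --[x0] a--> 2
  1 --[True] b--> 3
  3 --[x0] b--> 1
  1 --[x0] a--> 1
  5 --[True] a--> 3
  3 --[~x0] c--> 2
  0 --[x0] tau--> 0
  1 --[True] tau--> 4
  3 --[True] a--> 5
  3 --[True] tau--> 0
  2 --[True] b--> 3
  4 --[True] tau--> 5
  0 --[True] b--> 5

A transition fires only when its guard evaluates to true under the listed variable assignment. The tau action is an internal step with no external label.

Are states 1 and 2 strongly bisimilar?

Answer: NOT BISIMILAR

Analysis:
Compute ~ classes (split until stable):
  P[0] = {{0,1,2,3,4,5}}
  P[1] = {{0,2},{1},{3},{4},{5}}
  P[2] = {{0},{1},{2},{3},{4},{5}}
stable after 3 split(s): 6 block(s)
1∈{1}, 2∈{2}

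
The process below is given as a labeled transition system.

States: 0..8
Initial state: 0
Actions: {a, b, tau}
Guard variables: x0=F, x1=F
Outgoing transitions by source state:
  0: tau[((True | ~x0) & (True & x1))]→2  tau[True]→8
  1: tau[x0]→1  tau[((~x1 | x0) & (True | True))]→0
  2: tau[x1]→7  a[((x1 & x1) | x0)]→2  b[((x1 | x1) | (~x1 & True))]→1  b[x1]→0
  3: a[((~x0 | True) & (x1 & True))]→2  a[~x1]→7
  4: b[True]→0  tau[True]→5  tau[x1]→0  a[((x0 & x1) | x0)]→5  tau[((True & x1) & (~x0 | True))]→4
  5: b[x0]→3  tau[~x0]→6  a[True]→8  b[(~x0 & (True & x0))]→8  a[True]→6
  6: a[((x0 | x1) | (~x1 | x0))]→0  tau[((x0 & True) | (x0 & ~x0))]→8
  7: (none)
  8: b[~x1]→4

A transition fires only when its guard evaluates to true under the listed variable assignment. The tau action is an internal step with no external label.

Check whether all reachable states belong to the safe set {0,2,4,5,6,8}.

Allowed set {0,2,4,5,6,8}
Reach set: {0,4,5,6,8}
  0: ok
  4: ok
  5: ok
  6: ok
  8: ok

Answer: INVARIANT HOLDS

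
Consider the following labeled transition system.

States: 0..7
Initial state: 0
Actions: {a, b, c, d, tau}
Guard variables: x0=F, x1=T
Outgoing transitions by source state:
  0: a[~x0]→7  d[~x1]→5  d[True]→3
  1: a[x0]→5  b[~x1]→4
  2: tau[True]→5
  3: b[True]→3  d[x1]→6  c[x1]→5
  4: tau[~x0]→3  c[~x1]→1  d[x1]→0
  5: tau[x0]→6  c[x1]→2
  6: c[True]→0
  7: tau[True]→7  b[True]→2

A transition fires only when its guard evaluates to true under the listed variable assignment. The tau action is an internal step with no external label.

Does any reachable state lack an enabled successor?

Reachable = {0,2,3,5,6,7}
  0: a→7  d→3  [deg 2]
  2: tau→5  [deg 1]
  3: b→3  c→5  d→6  [deg 3]
  5: c→2  [deg 1]
  6: c→0  [deg 1]
  7: b→2  tau→7  [deg 2]

Answer: DEADLOCK-FREE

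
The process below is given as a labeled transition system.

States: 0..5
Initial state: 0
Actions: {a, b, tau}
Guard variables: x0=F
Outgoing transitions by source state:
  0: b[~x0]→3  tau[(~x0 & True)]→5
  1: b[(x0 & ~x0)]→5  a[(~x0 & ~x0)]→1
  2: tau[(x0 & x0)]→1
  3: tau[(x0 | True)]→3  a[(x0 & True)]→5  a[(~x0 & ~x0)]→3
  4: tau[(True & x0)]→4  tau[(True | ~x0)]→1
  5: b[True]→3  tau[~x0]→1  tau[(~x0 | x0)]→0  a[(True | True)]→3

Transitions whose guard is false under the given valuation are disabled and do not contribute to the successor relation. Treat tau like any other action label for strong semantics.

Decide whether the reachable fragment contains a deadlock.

Reachable = {0,1,3,5}
  0: b→3  tau→5  [2 exit(s)]
  1: a→1  [1 exit(s)]
  3: a→3  tau→3  [2 exit(s)]
  5: a→3  b→3  tau→0  tau→1  [4 exit(s)]

Answer: DEADLOCK-FREE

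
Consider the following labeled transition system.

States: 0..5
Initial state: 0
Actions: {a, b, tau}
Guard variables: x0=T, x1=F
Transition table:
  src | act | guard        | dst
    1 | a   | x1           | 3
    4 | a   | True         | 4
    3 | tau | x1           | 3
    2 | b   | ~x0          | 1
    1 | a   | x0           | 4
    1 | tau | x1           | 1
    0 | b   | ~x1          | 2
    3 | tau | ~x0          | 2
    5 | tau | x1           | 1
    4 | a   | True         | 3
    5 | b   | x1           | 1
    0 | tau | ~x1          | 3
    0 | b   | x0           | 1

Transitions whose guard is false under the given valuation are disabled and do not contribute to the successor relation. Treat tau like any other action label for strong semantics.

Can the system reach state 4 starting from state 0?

Answer: REACHABLE

Analysis:
After dropping false guards: 6 live edges.
L0 = {0}
L1 = {1,2,3}  total {0,1,2,3}
L2 = {4}  total {0,1,2,3,4}
Reach set: {0,1,2,3,4}
trace reaching 4: b·a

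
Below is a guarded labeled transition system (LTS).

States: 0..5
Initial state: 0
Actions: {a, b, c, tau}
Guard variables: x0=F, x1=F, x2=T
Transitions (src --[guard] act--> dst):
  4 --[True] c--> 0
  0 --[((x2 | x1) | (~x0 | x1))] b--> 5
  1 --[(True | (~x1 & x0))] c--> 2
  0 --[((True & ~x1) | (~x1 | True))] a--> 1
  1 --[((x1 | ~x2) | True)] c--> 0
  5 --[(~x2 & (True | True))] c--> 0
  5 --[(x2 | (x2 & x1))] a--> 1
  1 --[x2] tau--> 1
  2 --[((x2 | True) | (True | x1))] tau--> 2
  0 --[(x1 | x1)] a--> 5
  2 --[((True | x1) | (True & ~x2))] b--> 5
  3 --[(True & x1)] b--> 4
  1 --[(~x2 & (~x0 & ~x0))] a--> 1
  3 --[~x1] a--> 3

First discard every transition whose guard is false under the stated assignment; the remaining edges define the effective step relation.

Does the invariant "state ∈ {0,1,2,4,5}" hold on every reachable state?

Answer: INVARIANT HOLDS

Working:
Safe = {0,1,2,4,5}
Reach set: {0,1,2,5}
  0: safe
  1: safe
  2: safe
  5: safe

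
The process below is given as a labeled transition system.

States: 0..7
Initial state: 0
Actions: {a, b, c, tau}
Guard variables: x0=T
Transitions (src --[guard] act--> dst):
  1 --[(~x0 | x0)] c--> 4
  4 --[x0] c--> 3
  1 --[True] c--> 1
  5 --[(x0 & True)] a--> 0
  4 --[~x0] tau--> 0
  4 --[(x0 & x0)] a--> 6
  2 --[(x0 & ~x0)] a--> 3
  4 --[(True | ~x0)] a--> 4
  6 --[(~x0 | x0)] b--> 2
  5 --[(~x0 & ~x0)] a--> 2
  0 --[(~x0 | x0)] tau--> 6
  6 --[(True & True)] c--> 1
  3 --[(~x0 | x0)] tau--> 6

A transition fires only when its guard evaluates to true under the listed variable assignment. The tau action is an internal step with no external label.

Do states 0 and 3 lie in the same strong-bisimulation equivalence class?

Answer: BISIMILAR

Trace:
Refine partition for ~:
  π0 = {{0,1,2,3,4,5,6,7}}
  π1 = {{0,3},{1},{2,7},{4},{5},{6}}
Fixed point at round 2; 6 class(es).
0∈{0,3}, 3∈{0,3}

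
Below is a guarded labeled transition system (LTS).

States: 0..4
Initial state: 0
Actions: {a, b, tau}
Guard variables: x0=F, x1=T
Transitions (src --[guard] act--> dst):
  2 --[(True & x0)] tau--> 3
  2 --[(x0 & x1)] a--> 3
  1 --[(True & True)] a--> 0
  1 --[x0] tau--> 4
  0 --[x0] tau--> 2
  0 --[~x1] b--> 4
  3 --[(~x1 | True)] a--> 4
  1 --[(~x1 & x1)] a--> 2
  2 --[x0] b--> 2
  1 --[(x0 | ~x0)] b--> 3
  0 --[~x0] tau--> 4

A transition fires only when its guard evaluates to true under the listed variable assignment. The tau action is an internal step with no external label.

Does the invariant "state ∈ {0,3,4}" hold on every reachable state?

Allowed set {0,3,4}
Reach set: {0,4}
  0: safe
  4: safe

Answer: INVARIANT HOLDS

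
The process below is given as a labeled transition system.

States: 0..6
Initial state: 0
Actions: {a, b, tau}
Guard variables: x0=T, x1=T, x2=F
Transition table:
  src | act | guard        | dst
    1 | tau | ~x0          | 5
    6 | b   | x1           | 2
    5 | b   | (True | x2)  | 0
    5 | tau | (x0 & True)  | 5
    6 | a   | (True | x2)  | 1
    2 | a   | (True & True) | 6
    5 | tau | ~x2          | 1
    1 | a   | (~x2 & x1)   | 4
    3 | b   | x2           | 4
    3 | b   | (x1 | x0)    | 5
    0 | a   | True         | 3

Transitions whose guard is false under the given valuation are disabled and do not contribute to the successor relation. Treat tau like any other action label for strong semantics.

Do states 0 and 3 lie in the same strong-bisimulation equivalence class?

Compute ~ classes (split until stable):
  round 0: {{0,1,2,3,4,5,6}}
  round 1: {{0,1,2},{3},{4},{5},{6}}
  round 2: {{0},{1},{2},{3},{4},{5},{6}}
stable after 3 split(s): 7 block(s)
class of 0: {0}; class of 3: {3}

Answer: NOT BISIMILAR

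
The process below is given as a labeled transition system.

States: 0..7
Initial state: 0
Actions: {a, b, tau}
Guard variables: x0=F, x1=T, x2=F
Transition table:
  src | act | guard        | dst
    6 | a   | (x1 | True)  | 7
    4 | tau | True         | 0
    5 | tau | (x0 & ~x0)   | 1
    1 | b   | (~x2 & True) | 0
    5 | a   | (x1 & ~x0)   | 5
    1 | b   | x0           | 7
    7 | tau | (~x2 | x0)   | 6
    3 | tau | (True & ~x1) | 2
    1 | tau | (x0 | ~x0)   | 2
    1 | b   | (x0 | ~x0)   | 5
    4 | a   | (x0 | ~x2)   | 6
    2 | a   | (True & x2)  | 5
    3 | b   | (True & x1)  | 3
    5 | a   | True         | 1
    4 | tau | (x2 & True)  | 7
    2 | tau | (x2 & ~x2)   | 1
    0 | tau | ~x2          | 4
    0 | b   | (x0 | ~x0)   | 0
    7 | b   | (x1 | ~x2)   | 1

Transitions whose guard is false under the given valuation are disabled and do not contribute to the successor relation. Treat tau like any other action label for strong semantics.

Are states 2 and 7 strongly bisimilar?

Refine partition for ~:
  round 0: {{0,1,2,3,4,5,6,7}}
  round 1: {{0,1,7},{2},{3},{4},{5,6}}
  round 2: {{0},{1},{2},{3},{4},{5},{6},{7}}
Fixed point at round 3; 8 class(es).
2∈{2}, 7∈{7}

Answer: NOT BISIMILAR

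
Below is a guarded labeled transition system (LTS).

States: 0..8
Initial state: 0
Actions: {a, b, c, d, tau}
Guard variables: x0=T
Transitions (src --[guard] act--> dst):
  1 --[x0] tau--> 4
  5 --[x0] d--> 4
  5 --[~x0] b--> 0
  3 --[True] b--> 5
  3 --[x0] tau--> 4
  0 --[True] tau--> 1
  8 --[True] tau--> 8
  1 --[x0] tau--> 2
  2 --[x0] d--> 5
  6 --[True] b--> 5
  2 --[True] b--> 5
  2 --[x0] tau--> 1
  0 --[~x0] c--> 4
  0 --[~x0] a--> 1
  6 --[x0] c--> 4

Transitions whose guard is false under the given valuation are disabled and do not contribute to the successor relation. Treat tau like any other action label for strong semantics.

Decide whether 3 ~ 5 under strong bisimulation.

Answer: NOT BISIMILAR

Working:
Refine partition for ~:
  P[0] = {{0,1,2,3,4,5,6,7,8}}
  P[1] = {{0,1,8},{2},{3},{4,7},{5},{6}}
  P[2] = {{0,8},{1},{2},{3},{4,7},{5},{6}}
  P[3] = {{0},{1},{2},{3},{4,7},{5},{6},{8}}
stable after 4 split(s): 8 block(s)
3∈{3}, 5∈{5}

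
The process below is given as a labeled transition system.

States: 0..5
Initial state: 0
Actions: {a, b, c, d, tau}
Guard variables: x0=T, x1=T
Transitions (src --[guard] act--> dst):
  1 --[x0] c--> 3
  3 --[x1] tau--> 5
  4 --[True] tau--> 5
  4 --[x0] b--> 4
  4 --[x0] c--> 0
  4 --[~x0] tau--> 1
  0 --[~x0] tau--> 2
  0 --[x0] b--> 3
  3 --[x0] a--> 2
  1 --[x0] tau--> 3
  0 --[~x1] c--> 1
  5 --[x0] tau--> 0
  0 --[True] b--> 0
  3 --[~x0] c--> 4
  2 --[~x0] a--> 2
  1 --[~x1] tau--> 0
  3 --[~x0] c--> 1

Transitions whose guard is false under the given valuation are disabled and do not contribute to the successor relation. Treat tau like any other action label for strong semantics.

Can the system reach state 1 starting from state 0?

Guard filter leaves 10 enabled edge(s).
L0 = {0}
L1 = {3}  now seen {0,3}
L2 = {2,5}  now seen {0,2,3,5}
R = {0,2,3,5}

Answer: UNREACHABLE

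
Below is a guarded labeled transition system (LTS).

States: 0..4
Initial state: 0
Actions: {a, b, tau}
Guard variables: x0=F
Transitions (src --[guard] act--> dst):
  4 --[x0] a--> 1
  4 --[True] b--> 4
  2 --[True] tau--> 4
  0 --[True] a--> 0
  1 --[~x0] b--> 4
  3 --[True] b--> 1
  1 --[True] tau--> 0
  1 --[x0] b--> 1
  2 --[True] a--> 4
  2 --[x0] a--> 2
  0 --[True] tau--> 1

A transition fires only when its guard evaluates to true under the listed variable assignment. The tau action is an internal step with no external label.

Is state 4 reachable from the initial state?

Answer: REACHABLE

Analysis:
8 transition(s) survive guard evaluation.
L0 = {0}
L1 = {1}  cumulative {0,1}
L2 = {4}  cumulative {0,1,4}
Reachable = {0,1,4}
witness 4: tau·b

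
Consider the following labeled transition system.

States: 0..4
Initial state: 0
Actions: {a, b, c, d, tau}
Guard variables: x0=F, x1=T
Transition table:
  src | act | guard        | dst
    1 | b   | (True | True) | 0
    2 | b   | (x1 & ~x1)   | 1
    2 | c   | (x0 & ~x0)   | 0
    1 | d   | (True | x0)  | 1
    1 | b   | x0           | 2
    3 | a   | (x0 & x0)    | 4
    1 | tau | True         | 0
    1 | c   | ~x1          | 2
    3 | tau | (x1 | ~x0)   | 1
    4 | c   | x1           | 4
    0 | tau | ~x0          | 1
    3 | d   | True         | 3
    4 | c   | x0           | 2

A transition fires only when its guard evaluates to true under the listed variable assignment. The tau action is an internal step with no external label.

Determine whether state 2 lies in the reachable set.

Answer: UNREACHABLE

Analysis:
After dropping false guards: 7 live edges.
depth 0: {0}
depth 1: {1}  now seen {0,1}
Reachable = {0,1}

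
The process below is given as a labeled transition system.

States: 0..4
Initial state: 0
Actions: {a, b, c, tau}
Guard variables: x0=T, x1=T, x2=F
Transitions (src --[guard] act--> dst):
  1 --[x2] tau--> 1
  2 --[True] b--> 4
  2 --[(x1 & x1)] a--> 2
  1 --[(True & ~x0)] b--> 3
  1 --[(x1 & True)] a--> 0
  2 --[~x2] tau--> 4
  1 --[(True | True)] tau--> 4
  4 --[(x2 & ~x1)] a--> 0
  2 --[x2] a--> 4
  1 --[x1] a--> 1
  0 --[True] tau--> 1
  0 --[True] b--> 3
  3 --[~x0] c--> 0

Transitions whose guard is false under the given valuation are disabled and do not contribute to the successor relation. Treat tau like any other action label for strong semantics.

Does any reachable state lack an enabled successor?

R = {0,1,3,4}
  0: b→3  tau→1  [deg 2]
  1: a→0  a→1  tau→4  [deg 3]
  3: ∅  [deadlock]
  4: ∅  [deadlock]
Path to 3: b

Answer: DEADLOCK at state 3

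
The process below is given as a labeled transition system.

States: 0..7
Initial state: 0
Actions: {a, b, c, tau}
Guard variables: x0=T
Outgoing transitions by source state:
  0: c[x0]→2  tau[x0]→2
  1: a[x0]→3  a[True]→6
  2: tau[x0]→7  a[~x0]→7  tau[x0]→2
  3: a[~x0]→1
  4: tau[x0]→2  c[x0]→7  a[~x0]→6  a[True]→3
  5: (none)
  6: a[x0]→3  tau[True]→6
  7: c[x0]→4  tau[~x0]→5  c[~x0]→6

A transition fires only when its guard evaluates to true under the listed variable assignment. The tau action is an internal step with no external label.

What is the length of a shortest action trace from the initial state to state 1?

Answer: UNREACHABLE

Trace:
Layered search for 1:
  L0 = {0}
  L1 = {2}
  L2 = {7}
  L3 = {4}
  L4 = {3}
1 never appears.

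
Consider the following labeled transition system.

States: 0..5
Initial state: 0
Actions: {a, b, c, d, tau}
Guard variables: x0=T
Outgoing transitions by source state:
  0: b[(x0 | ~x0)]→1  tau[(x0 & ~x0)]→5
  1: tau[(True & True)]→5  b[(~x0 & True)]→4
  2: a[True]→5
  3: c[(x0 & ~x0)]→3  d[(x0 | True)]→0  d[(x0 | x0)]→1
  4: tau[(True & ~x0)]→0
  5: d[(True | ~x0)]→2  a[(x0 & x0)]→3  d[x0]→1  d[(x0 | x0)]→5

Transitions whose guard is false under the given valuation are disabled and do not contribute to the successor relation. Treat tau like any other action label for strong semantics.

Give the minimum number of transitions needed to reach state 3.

BFS to 3:
  Layer 0: {0}
  Layer 1: {1}
  Layer 2: {5}
  Layer 3: {2,3}
3 enters at depth 3; path b·tau·a

Answer: 3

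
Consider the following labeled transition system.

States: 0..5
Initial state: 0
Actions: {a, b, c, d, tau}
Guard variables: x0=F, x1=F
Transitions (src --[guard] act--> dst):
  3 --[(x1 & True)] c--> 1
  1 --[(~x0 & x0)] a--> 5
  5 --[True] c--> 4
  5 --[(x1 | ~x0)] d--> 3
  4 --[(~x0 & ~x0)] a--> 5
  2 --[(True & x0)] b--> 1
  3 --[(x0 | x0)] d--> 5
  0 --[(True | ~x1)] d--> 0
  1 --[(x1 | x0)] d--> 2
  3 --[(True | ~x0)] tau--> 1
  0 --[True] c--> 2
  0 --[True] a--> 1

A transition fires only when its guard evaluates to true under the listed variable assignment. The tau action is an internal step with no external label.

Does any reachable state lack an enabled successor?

Answer: DEADLOCK at state 1

Trace:
Reachable = {0,1,2}
  0: a→1  c→2  d→0  [3 exit(s)]
  1: ∅  [no exit]
  2: ∅  [no exit]
trace reaching 1: a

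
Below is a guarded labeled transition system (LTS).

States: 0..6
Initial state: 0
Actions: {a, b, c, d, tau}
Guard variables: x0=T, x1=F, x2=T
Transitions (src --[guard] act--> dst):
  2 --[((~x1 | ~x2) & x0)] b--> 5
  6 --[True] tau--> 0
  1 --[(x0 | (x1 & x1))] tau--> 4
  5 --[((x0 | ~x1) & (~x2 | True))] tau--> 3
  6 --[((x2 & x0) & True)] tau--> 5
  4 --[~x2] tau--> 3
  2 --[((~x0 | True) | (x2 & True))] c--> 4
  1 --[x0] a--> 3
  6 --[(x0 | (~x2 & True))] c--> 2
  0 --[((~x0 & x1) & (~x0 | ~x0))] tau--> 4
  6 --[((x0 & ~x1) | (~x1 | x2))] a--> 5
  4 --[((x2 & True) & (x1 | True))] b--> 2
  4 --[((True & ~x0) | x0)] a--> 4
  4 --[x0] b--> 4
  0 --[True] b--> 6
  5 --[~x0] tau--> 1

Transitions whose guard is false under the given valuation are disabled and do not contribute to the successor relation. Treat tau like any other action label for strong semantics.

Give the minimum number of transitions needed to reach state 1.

Layered search for 1:
  L0 = {0}
  L1 = {6}
  L2 = {2,5}
  L3 = {3,4}
1 never appears.

Answer: UNREACHABLE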